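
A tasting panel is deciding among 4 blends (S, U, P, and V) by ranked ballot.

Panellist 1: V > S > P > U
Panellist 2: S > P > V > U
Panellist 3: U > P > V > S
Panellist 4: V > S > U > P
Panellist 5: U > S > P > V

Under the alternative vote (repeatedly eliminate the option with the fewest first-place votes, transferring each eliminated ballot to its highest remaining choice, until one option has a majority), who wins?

V

Round 1: U 2, V 2, S 1, P 0. P has the fewest and is eliminated.
Round 2: U 2, V 2, S 1. S has the fewest and is eliminated.
Round 3: V 3, U 2. V has a majority.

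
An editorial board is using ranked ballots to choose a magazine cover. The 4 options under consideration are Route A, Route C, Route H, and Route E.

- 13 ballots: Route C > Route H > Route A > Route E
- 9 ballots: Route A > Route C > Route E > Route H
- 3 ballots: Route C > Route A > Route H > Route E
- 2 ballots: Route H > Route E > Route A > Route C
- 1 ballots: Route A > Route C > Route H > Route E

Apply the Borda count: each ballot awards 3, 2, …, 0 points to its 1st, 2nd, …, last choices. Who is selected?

Borda scores:
  Route A: 13·1 + 9·3 + 3·2 + 2·1 + 3 = 51
  Route C: 13·3 + 9·2 + 3·3 + 2·0 + 2 = 68
  Route H: 13·2 + 9·0 + 3·1 + 2·3 + 1 = 36
  Route E: 13·0 + 9·1 + 3·0 + 2·2 + 0 = 13
Route C has the highest total.

Route C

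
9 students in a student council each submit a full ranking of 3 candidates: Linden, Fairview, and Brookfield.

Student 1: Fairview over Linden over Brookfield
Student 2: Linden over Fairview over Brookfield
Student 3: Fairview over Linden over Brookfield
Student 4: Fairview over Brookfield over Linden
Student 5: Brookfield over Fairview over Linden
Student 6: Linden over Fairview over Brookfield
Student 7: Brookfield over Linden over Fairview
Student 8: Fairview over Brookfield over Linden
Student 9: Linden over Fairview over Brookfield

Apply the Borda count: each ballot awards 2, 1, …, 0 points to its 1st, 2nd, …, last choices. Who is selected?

Fairview

Borda scores:
  Linden: 1 + 2 + 1 + 0 + 0 + 2 + 1 + 0 + 2 = 9
  Fairview: 2 + 1 + 2 + 2 + 1 + 1 + 0 + 2 + 1 = 12
  Brookfield: 0 + 0 + 0 + 1 + 2 + 0 + 2 + 1 + 0 = 6
Fairview has the highest total.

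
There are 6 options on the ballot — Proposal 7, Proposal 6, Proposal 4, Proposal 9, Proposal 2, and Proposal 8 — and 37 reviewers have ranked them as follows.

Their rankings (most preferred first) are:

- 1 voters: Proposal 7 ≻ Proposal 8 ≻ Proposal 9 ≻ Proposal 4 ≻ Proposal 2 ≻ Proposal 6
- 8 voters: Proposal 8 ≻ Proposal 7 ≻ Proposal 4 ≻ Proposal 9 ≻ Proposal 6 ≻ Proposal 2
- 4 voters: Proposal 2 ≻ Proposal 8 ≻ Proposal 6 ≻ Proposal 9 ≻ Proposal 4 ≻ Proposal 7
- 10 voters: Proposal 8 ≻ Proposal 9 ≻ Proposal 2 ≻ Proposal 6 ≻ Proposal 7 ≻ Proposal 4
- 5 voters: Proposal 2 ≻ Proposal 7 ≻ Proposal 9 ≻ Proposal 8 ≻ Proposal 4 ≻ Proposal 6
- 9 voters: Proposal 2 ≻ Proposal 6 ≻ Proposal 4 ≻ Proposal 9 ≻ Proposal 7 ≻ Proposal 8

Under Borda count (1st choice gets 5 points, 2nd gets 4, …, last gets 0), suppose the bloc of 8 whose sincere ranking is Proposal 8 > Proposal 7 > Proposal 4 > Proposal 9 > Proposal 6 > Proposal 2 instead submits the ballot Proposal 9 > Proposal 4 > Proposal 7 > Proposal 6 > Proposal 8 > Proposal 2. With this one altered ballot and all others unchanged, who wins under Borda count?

Borda totals with the altered ballot: Proposal 7 68, Proposal 6 84, Proposal 4 70, Proposal 9 124, Proposal 2 121, Proposal 8 88.
The switch changes the winner from Proposal 2 to Proposal 9.

Proposal 9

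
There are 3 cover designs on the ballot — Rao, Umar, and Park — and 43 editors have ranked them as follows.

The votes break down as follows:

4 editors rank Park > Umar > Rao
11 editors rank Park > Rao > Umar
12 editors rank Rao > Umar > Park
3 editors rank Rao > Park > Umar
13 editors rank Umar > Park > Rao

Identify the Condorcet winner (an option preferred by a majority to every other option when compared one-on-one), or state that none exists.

None — there is no Condorcet winner

Head-to-head results (43 voters total):
Rao vs Umar: Rao wins 26–17.
Rao vs Park: Park wins 28–15.
Umar vs Park: Umar wins 25–18.
No candidate beats all others: Rao beats Umar beats Park beats Rao, a majority cycle.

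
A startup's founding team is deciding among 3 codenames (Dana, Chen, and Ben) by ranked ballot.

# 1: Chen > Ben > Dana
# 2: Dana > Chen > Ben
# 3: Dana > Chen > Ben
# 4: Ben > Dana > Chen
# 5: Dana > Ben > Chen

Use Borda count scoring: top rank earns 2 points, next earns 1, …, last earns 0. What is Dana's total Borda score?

Borda scores:
  Dana: 0 + 2 + 2 + 1 + 2 = 7
  Chen: 2 + 1 + 1 + 0 + 0 = 4
  Ben: 1 + 0 + 0 + 2 + 1 = 4

7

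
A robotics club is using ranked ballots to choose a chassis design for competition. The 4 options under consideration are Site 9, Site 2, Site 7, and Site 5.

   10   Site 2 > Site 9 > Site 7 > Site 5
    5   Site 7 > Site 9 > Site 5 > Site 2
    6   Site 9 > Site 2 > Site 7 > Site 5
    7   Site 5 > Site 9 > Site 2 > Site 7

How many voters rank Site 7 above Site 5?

Ballots ranking Site 7 above Site 5: 10+5+6 = 21.
Ballots ranking Site 5 above Site 7: 7.
So 21 of 28 voters prefer Site 7 to Site 5.

21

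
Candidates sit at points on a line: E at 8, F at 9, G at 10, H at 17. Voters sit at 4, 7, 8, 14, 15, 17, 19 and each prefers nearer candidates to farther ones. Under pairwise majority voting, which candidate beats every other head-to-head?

With single-peaked preferences on a line, the Condorcet winner is the candidate closest to the median voter.
The median voter (position 14) is closest to H at 17.
Check: H vs G — voters closer to H: 4 of 7.

H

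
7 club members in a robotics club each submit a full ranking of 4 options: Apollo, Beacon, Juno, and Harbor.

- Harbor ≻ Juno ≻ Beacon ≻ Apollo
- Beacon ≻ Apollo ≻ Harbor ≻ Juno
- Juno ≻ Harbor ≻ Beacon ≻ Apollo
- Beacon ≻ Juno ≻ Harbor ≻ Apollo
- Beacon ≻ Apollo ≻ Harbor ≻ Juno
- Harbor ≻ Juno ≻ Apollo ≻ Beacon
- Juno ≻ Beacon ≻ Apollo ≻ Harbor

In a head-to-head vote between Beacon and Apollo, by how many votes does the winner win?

5

Ballots ranking Beacon above Apollo: 6.
Ballots ranking Apollo above Beacon: 1.
Beacon wins 6–1, a margin of 5.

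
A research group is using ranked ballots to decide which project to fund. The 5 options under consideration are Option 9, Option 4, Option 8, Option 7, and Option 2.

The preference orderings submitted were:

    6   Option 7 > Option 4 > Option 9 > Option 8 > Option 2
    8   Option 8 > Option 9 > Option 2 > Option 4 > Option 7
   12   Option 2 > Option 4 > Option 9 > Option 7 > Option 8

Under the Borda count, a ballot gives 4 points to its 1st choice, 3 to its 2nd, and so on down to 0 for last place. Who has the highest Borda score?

Option 2

Borda scores:
  Option 9: 6·2 + 8·3 + 12·2 = 60
  Option 4: 6·3 + 8·1 + 12·3 = 62
  Option 8: 6·1 + 8·4 + 12·0 = 38
  Option 7: 6·4 + 8·0 + 12·1 = 36
  Option 2: 6·0 + 8·2 + 12·4 = 64
Option 2 has the highest total.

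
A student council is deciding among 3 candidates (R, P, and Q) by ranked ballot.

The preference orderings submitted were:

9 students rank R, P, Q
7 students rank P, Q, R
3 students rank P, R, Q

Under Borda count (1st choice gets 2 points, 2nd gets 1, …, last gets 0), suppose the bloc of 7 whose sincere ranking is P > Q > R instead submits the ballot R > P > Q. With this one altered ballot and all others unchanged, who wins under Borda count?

Borda totals with the altered ballot: R 35, P 22, Q 0.
The switch changes the winner from P to R.

R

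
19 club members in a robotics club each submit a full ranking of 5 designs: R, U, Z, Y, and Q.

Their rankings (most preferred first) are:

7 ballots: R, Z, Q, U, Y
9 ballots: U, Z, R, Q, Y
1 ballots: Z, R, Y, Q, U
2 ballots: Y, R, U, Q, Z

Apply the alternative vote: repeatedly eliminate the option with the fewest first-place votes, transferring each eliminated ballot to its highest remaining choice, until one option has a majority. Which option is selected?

R

Round 1: U 9, R 7, Y 2, Z 1, Q 0. Q has the fewest and is eliminated.
Round 2: U 9, R 7, Y 2, Z 1. Z has the fewest and is eliminated.
Round 3: U 9, R 8, Y 2. Y has the fewest and is eliminated.
Round 4: R 10, U 9. R has a majority.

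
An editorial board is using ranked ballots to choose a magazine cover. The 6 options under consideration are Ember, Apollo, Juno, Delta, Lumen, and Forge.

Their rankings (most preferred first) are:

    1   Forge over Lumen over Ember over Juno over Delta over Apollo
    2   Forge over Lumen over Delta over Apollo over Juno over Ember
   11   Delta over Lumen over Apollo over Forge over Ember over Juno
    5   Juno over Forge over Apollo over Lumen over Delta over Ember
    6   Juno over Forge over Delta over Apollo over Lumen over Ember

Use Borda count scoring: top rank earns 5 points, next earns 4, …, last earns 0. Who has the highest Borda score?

Delta

Borda scores:
  Ember: 3 + 2·0 + 11·1 + 5·0 + 6·0 = 14
  Apollo: 0 + 2·2 + 11·3 + 5·3 + 6·2 = 64
  Juno: 2 + 2·1 + 11·0 + 5·5 + 6·5 = 59
  Delta: 1 + 2·3 + 11·5 + 5·1 + 6·3 = 85
  Lumen: 4 + 2·4 + 11·4 + 5·2 + 6·1 = 72
  Forge: 5 + 2·5 + 11·2 + 5·4 + 6·4 = 81
Delta has the highest total.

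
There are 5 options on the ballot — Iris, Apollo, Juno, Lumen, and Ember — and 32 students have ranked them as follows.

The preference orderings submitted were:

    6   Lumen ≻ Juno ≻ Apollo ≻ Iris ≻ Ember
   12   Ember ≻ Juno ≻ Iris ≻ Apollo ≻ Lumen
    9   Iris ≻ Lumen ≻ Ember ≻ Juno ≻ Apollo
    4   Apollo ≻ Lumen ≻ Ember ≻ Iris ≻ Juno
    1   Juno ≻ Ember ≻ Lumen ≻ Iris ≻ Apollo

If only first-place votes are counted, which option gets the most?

First-place vote totals:
  Iris: 9
  Apollo: 4
  Juno: 1
  Lumen: 6
  Ember: 12
Ember has the most first-place votes.

Ember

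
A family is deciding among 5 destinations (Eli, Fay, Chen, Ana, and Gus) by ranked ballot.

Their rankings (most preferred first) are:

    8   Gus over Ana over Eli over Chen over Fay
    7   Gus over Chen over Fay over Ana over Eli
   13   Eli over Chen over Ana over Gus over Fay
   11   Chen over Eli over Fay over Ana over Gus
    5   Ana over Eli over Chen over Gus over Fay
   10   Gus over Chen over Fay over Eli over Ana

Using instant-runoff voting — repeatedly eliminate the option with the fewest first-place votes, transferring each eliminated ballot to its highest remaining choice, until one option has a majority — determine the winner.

Round 1: Gus 25, Eli 13, Chen 11, Ana 5, Fay 0. Fay has the fewest and is eliminated.
Round 2: Gus 25, Eli 13, Chen 11, Ana 5. Ana has the fewest and is eliminated.
Round 3: Gus 25, Eli 18, Chen 11. Chen has the fewest and is eliminated.
Round 4: Eli 29, Gus 25. Eli has a majority.

Eli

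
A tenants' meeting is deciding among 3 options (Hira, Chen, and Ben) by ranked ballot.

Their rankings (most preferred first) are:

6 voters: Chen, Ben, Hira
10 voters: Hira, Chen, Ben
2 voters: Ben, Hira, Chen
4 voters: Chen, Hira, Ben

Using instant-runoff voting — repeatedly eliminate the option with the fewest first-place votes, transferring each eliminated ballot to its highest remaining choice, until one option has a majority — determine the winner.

Hira

Round 1: Hira 10, Chen 10, Ben 2. Ben has the fewest and is eliminated.
Round 2: Hira 12, Chen 10. Hira has a majority.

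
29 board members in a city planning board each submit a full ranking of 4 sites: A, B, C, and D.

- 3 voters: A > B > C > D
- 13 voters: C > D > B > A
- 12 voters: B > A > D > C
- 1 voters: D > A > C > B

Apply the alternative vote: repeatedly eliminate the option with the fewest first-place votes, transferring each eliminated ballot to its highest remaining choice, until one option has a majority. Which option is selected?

Round 1: C 13, B 12, A 3, D 1. D has the fewest and is eliminated.
Round 2: C 13, B 12, A 4. A has the fewest and is eliminated.
Round 3: B 15, C 14. B has a majority.

B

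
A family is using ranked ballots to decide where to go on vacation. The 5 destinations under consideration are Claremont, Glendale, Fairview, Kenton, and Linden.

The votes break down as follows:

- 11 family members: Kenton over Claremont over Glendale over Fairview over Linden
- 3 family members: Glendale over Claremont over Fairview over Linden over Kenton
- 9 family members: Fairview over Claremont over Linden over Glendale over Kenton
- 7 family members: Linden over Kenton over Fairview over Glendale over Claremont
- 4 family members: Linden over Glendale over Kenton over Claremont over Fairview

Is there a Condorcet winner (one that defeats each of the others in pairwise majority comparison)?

Head-to-head results (34 voters total):
Claremont vs Glendale: Claremont wins 20–14.
Claremont vs Fairview: Claremont wins 18–16.
Claremont vs Kenton: Kenton wins 22–12.
Claremont vs Linden: Claremont wins 23–11.
Glendale vs Fairview: Glendale wins 18–16.
Glendale vs Kenton: Kenton wins 18–16.
Glendale vs Linden: Linden wins 20–14.
Fairview vs Kenton: Kenton wins 22–12.
Fairview vs Linden: Fairview wins 23–11.
Kenton vs Linden: Linden wins 23–11.
No candidate beats all others: Claremont beats Linden beats Kenton beats Claremont, a majority cycle.

No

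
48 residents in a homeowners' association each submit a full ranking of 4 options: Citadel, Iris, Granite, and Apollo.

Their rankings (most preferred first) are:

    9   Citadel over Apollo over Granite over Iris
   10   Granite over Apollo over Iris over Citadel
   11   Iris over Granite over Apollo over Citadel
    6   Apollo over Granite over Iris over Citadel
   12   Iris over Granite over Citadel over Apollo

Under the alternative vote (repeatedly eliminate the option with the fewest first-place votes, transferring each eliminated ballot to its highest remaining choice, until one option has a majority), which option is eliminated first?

Round 1: Iris 23, Granite 10, Citadel 9, Apollo 6. Apollo has the fewest and is eliminated.
Round 2: Iris 23, Granite 16, Citadel 9. Citadel has the fewest and is eliminated.
Round 3: Granite 25, Iris 23. Granite has a majority.

Apollo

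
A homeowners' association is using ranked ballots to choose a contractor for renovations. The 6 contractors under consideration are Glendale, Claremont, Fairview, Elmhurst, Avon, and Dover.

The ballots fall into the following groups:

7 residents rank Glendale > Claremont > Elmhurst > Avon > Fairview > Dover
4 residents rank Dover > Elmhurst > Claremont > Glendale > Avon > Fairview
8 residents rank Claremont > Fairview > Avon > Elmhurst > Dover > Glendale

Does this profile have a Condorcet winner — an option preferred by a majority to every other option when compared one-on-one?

Head-to-head results (19 voters total):
Glendale vs Claremont: Claremont wins 12–7.
Glendale vs Fairview: Glendale wins 11–8.
Glendale vs Elmhurst: Elmhurst wins 12–7.
Glendale vs Avon: Glendale wins 11–8.
Glendale vs Dover: Dover wins 12–7.
Claremont vs Fairview: Claremont wins 19–0.
Claremont vs Elmhurst: Claremont wins 15–4.
Claremont vs Avon: Claremont wins 19–0.
Claremont vs Dover: Claremont wins 15–4.
Fairview vs Elmhurst: Elmhurst wins 11–8.
Fairview vs Avon: Avon wins 11–8.
Fairview vs Dover: Fairview wins 15–4.
Elmhurst vs Avon: Elmhurst wins 11–8.
Elmhurst vs Dover: Elmhurst wins 15–4.
Avon vs Dover: Avon wins 15–4.
Claremont beats each rival — Glendale (12–7), Fairview (19–0), Elmhurst (15–4), Avon (19–0), Dover (15–4) — so Claremont is the Condorcet winner.

Yes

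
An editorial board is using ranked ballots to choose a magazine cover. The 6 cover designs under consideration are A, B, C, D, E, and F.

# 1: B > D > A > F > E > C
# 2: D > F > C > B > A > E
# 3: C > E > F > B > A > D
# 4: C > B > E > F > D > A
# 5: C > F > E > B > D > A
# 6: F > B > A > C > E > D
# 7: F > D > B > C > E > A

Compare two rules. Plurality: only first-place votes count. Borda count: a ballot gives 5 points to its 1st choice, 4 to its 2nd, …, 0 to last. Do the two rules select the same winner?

No

Plurality first-place counts: A 0, B 1, C 3, D 1, E 0, F 2 → C.
Borda totals: A 8, B 22, C 22, D 15, E 13, F 25 → F.
The two rules disagree: plurality picks C, Borda picks F.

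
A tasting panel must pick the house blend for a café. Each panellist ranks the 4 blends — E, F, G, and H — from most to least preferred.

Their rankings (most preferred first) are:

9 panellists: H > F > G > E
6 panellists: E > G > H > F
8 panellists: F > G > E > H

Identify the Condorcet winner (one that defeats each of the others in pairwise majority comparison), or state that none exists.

No Condorcet winner

Head-to-head results (23 voters total):
E vs F: F wins 17–6.
E vs G: G wins 17–6.
E vs H: E wins 14–9.
F vs G: F wins 17–6.
F vs H: H wins 15–8.
G vs H: G wins 14–9.
No candidate beats all others: E beats H beats F beats E, a majority cycle.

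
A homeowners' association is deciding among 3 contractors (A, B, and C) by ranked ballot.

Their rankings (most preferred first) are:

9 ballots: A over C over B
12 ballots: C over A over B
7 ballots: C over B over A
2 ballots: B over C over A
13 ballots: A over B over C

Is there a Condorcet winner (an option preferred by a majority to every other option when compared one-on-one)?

Head-to-head results (43 voters total):
A vs B: A wins 34–9.
A vs C: A wins 22–21.
B vs C: C wins 28–15.
A beats each rival — B (34–9), C (22–21) — so A is the Condorcet winner.

Yes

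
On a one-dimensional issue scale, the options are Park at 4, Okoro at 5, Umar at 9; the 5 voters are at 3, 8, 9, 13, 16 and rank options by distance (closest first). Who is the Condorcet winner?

Umar

With single-peaked preferences on a line, the Condorcet winner is the candidate closest to the median voter.
The median voter (position 9) is closest to Umar at 9.
Check: Umar vs Park — voters closer to Umar: 4 of 5.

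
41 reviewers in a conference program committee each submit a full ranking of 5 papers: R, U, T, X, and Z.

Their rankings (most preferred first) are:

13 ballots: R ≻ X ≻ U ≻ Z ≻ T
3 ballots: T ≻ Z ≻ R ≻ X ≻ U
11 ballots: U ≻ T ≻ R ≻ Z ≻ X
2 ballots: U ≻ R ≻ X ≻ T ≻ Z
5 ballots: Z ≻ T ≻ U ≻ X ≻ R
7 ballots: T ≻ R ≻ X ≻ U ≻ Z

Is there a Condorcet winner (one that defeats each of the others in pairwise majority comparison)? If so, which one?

No Condorcet winner

Head-to-head results (41 voters total):
R vs U: R wins 23–18.
R vs T: T wins 26–15.
R vs X: R wins 36–5.
R vs Z: R wins 33–8.
U vs T: U wins 26–15.
U vs X: X wins 23–18.
U vs Z: U wins 33–8.
T vs X: T wins 26–15.
T vs Z: T wins 23–18.
X vs Z: X wins 22–19.
No candidate beats all others: R beats U beats T beats R, a majority cycle.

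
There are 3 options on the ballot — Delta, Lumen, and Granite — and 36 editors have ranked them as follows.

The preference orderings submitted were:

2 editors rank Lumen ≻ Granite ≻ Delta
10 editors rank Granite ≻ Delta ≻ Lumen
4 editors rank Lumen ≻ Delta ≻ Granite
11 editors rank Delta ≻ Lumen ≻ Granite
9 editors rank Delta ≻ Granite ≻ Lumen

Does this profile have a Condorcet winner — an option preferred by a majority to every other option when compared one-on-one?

Head-to-head results (36 voters total):
Delta vs Lumen: Delta wins 30–6.
Delta vs Granite: Delta wins 24–12.
Lumen vs Granite: Granite wins 19–17.
Delta beats each rival — Lumen (30–6), Granite (24–12) — so Delta is the Condorcet winner.

Yes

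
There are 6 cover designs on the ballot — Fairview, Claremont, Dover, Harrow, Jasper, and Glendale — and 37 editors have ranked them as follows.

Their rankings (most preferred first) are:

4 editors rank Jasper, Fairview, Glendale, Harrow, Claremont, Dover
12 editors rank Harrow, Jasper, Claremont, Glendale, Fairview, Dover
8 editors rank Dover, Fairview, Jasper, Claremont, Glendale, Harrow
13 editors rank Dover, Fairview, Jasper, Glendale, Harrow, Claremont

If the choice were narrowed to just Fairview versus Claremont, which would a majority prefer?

Fairview

Ballots ranking Fairview above Claremont: 4+8+13 = 25.
Ballots ranking Claremont above Fairview: 12.
Fairview wins the head-to-head, 25–12.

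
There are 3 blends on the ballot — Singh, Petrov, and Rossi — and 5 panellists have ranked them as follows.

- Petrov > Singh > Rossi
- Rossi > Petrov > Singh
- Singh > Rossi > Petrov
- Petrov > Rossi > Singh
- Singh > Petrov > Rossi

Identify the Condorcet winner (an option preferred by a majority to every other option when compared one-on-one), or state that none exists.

Petrov

Head-to-head results (5 voters total):
Singh vs Petrov: Petrov wins 3–2.
Singh vs Rossi: Singh wins 3–2.
Petrov vs Rossi: Petrov wins 3–2.
Petrov beats each rival — Singh (3–2), Rossi (3–2) — so Petrov is the Condorcet winner.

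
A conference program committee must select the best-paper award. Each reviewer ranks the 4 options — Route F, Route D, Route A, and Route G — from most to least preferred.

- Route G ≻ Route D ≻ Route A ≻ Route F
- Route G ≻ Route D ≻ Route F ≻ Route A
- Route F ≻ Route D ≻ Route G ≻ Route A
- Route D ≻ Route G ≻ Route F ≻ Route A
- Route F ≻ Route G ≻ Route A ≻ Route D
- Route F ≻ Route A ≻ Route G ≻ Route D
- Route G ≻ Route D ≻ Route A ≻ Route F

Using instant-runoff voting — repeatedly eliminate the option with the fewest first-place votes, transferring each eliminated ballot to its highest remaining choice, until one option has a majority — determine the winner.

Round 1: Route F 3, Route G 3, Route D 1, Route A 0. Route A has the fewest and is eliminated.
Round 2: Route F 3, Route G 3, Route D 1. Route D has the fewest and is eliminated.
Round 3: Route G 4, Route F 3. Route G has a majority.

Route G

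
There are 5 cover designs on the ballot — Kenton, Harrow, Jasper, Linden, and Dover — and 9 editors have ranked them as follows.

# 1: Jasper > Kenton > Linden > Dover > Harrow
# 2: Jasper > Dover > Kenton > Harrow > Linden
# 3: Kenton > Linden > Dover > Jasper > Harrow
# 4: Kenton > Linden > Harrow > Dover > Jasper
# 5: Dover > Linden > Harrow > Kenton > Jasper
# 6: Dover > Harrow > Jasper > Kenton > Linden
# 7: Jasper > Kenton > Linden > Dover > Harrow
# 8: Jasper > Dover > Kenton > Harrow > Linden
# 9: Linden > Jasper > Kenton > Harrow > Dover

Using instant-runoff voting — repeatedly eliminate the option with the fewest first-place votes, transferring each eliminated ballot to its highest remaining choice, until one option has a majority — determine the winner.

Round 1: Jasper 4, Kenton 2, Dover 2, Linden 1, Harrow 0. Harrow has the fewest and is eliminated.
Round 2: Jasper 4, Kenton 2, Dover 2, Linden 1. Linden has the fewest and is eliminated.
Round 3: Jasper 5, Kenton 2, Dover 2. Jasper has a majority.

Jasper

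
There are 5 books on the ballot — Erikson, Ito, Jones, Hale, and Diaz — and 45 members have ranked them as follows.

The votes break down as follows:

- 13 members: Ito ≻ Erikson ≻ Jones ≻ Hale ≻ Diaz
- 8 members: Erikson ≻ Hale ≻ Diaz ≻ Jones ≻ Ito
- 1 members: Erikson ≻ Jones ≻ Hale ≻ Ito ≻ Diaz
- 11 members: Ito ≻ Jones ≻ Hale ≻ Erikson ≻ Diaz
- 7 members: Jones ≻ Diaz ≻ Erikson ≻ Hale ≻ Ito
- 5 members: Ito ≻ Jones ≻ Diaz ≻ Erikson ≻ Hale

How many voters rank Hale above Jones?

Ballots ranking Hale above Jones: 8.
Ballots ranking Jones above Hale: 13+1+11+7+5 = 37.
So 8 of 45 voters prefer Hale to Jones.

8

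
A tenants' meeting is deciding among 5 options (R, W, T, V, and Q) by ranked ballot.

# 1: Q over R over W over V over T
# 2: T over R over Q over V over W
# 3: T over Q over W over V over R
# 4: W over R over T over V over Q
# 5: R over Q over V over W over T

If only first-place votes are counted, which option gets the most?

First-place vote totals:
  R: 1
  W: 1
  T: 2
  V: 0
  Q: 1
T has the most first-place votes.

T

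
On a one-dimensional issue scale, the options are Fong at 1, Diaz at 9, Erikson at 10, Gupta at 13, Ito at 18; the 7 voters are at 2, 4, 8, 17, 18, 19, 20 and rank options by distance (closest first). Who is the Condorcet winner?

Ito

With single-peaked preferences on a line, the Condorcet winner is the candidate closest to the median voter.
The median voter (position 17) is closest to Ito at 18.
Check: Ito vs Gupta — voters closer to Ito: 4 of 7.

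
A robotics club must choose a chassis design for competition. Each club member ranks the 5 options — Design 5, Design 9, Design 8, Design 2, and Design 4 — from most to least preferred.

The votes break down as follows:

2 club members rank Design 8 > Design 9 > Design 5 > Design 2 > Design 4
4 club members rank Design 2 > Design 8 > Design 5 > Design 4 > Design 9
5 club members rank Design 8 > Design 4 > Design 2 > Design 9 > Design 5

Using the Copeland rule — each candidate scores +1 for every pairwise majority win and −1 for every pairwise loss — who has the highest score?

Pairwise results:
  Design 5 vs Design 9: Design 9 wins 7–4.
  Design 5 vs Design 8: Design 8 wins 11–0.
  Design 5 vs Design 2: Design 2 wins 9–2.
  Design 5 vs Design 4: Design 5 wins 6–5.
  Design 9 vs Design 8: Design 8 wins 11–0.
  Design 9 vs Design 2: Design 2 wins 9–2.
  Design 9 vs Design 4: Design 4 wins 9–2.
  Design 8 vs Design 2: Design 8 wins 7–4.
  Design 8 vs Design 4: Design 8 wins 11–0.
  Design 2 vs Design 4: Design 2 wins 6–5.
Copeland scores (wins − losses):
  Design 5: 1 − 3 = -2
  Design 9: 1 − 3 = -2
  Design 8: 4 − 0 = 4
  Design 2: 3 − 1 = 2
  Design 4: 1 − 3 = -2
Design 8 has the best Copeland score.

Design 8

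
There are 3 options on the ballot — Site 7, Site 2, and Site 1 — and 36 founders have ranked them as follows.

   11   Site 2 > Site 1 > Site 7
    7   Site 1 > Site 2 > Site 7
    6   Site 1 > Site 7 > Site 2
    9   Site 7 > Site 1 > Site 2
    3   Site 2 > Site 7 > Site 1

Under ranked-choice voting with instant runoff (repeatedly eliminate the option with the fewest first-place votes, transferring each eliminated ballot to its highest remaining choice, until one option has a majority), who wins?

Site 1

Round 1: Site 2 14, Site 1 13, Site 7 9. Site 7 has the fewest and is eliminated.
Round 2: Site 1 22, Site 2 14. Site 1 has a majority.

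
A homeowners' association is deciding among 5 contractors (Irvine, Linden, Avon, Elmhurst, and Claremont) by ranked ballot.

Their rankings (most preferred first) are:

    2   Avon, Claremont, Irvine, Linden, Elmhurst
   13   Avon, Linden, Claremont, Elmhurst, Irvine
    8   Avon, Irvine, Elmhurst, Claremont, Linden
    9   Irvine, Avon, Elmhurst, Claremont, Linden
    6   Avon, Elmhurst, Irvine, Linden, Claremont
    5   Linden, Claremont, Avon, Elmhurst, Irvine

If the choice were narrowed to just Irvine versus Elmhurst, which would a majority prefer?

Ballots ranking Irvine above Elmhurst: 2+8+9 = 19.
Ballots ranking Elmhurst above Irvine: 13+6+5 = 24.
Elmhurst wins the head-to-head, 24–19.

Elmhurst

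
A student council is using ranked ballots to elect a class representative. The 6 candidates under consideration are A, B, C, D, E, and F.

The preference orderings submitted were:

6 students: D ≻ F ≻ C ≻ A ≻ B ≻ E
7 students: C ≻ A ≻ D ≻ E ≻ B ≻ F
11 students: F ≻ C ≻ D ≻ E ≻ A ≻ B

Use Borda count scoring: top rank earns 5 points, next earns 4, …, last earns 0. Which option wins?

C

Borda scores:
  A: 6·2 + 7·4 + 11·1 = 51
  B: 6·1 + 7·1 + 11·0 = 13
  C: 6·3 + 7·5 + 11·4 = 97
  D: 6·5 + 7·3 + 11·3 = 84
  E: 6·0 + 7·2 + 11·2 = 36
  F: 6·4 + 7·0 + 11·5 = 79
C has the highest total.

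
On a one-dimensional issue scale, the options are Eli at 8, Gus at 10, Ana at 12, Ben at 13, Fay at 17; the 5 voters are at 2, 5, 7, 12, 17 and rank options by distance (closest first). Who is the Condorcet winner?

With single-peaked preferences on a line, the Condorcet winner is the candidate closest to the median voter.
The median voter (position 7) is closest to Eli at 8.
Check: Eli vs Gus — voters closer to Eli: 3 of 5.

Eli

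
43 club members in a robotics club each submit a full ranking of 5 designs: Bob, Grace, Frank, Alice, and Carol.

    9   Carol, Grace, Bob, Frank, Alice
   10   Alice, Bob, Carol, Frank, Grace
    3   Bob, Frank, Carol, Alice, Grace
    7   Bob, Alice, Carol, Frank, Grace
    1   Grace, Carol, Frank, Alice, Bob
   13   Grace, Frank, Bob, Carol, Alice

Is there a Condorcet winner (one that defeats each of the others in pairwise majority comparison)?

No

Head-to-head results (43 voters total):
Bob vs Grace: Grace wins 23–20.
Bob vs Frank: Bob wins 29–14.
Bob vs Alice: Bob wins 32–11.
Bob vs Carol: Bob wins 33–10.
Grace vs Frank: Grace wins 23–20.
Grace vs Alice: Grace wins 23–20.
Grace vs Carol: Carol wins 29–14.
Frank vs Alice: Frank wins 26–17.
Frank vs Carol: Carol wins 27–16.
Alice vs Carol: Carol wins 26–17.
No candidate beats all others: Bob beats Carol beats Grace beats Bob, a majority cycle.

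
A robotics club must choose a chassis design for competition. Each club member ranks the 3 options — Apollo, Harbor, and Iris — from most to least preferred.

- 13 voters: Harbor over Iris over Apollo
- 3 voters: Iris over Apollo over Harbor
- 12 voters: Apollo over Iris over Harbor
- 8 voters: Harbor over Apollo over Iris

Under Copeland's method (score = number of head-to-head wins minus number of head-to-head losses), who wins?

Harbor

Pairwise results:
  Apollo vs Harbor: Harbor wins 21–15.
  Apollo vs Iris: Apollo wins 20–16.
  Harbor vs Iris: Harbor wins 21–15.
Copeland scores (wins − losses):
  Apollo: 1 − 1 = 0
  Harbor: 2 − 0 = 2
  Iris: 0 − 2 = -2
Harbor has the best Copeland score.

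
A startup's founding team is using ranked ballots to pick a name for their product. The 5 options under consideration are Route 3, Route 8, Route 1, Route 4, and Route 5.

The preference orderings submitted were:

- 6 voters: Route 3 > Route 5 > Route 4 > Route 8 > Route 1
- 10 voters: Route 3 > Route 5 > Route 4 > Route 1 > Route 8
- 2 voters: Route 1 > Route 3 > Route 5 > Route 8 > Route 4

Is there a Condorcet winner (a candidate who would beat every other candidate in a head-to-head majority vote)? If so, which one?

Head-to-head results (18 voters total):
Route 3 vs Route 8: Route 3 wins 18–0.
Route 3 vs Route 1: Route 3 wins 16–2.
Route 3 vs Route 4: Route 3 wins 18–0.
Route 3 vs Route 5: Route 3 wins 18–0.
Route 8 vs Route 1: Route 1 wins 12–6.
Route 8 vs Route 4: Route 4 wins 16–2.
Route 8 vs Route 5: Route 5 wins 18–0.
Route 1 vs Route 4: Route 4 wins 16–2.
Route 1 vs Route 5: Route 5 wins 16–2.
Route 4 vs Route 5: Route 5 wins 18–0.
Route 3 beats each rival — Route 8 (18–0), Route 1 (16–2), Route 4 (18–0), Route 5 (18–0) — so Route 3 is the Condorcet winner.

Route 3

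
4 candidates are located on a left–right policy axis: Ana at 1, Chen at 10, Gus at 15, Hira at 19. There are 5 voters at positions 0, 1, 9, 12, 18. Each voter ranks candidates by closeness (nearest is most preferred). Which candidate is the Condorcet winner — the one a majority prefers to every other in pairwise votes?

With single-peaked preferences on a line, the Condorcet winner is the candidate closest to the median voter.
The median voter (position 9) is closest to Chen at 10.
Check: Chen vs Gus — voters closer to Chen: 4 of 5.

Chen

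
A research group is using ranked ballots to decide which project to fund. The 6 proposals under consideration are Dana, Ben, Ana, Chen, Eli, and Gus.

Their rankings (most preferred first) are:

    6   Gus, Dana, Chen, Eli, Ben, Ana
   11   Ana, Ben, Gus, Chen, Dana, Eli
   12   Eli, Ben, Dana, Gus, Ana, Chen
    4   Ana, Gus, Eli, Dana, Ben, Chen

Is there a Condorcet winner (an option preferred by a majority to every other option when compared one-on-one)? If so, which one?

None — there is no Condorcet winner

Head-to-head results (33 voters total):
Dana vs Ben: Ben wins 23–10.
Dana vs Ana: Dana wins 18–15.
Dana vs Chen: Dana wins 22–11.
Dana vs Eli: Dana wins 17–16.
Dana vs Gus: Gus wins 21–12.
Ben vs Ana: Ben wins 18–15.
Ben vs Chen: Ben wins 27–6.
Ben vs Eli: Eli wins 22–11.
Ben vs Gus: Ben wins 23–10.
Ana vs Chen: Ana wins 27–6.
Ana vs Eli: Eli wins 18–15.
Ana vs Gus: Gus wins 18–15.
Chen vs Eli: Chen wins 17–16.
Chen vs Gus: Gus wins 33–0.
Eli vs Gus: Gus wins 21–12.
No candidate beats all others: Dana beats Eli beats Ben beats Dana, a majority cycle.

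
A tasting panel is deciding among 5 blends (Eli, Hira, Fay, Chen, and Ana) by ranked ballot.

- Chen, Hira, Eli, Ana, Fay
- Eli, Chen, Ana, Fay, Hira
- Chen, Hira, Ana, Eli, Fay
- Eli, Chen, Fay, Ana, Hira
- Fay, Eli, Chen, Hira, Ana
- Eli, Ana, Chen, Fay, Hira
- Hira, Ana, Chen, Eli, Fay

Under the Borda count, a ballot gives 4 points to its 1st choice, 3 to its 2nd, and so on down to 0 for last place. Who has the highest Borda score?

Chen

Borda scores:
  Eli: 2 + 4 + 1 + 4 + 3 + 4 + 1 = 19
  Hira: 3 + 0 + 3 + 0 + 1 + 0 + 4 = 11
  Fay: 0 + 1 + 0 + 2 + 4 + 1 + 0 = 8
  Chen: 4 + 3 + 4 + 3 + 2 + 2 + 2 = 20
  Ana: 1 + 2 + 2 + 1 + 0 + 3 + 3 = 12
Chen has the highest total.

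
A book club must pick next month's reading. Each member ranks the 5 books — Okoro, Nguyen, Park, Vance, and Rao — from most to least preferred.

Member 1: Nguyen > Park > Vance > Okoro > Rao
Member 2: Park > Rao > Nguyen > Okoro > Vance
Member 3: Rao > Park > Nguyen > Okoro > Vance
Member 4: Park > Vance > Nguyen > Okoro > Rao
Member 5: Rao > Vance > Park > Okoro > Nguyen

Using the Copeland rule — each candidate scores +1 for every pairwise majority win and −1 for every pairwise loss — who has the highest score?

Park

Pairwise results:
  Okoro vs Nguyen: Nguyen wins 4–1.
  Okoro vs Park: Park wins 5–0.
  Okoro vs Vance: Vance wins 3–2.
  Okoro vs Rao: Rao wins 3–2.
  Nguyen vs Park: Park wins 4–1.
  Nguyen vs Vance: Nguyen wins 3–2.
  Nguyen vs Rao: Rao wins 3–2.
  Park vs Vance: Park wins 4–1.
  Park vs Rao: Park wins 3–2.
  Vance vs Rao: Rao wins 3–2.
Copeland scores (wins − losses):
  Okoro: 0 − 4 = -4
  Nguyen: 2 − 2 = 0
  Park: 4 − 0 = 4
  Vance: 1 − 3 = -2
  Rao: 3 − 1 = 2
Park has the best Copeland score.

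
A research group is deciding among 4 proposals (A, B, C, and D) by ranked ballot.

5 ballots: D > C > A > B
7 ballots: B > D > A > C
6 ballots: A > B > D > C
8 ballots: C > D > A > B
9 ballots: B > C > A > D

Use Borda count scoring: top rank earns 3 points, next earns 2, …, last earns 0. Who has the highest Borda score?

Borda scores:
  A: 5·1 + 7·1 + 6·3 + 8·1 + 9·1 = 47
  B: 5·0 + 7·3 + 6·2 + 8·0 + 9·3 = 60
  C: 5·2 + 7·0 + 6·0 + 8·3 + 9·2 = 52
  D: 5·3 + 7·2 + 6·1 + 8·2 + 9·0 = 51
B has the highest total.

B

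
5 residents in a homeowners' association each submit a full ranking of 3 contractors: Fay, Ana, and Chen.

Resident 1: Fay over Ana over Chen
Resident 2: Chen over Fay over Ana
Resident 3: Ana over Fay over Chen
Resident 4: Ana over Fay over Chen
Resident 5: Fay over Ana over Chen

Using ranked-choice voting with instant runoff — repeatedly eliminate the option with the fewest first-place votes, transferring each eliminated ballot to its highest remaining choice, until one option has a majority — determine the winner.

Round 1: Fay 2, Ana 2, Chen 1. Chen has the fewest and is eliminated.
Round 2: Fay 3, Ana 2. Fay has a majority.

Fay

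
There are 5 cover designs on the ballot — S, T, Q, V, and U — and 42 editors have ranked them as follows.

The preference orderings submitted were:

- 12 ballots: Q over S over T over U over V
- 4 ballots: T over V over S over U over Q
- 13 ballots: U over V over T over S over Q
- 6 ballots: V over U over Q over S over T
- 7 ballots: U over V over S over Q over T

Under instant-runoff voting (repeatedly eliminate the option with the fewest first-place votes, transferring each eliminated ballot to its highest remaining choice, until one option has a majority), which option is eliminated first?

S

Round 1: U 20, Q 12, V 6, T 4, S 0. S has the fewest and is eliminated.
Round 2: U 20, Q 12, V 6, T 4. T has the fewest and is eliminated.
Round 3: U 20, Q 12, V 10. V has the fewest and is eliminated.
Round 4: U 30, Q 12. U has a majority.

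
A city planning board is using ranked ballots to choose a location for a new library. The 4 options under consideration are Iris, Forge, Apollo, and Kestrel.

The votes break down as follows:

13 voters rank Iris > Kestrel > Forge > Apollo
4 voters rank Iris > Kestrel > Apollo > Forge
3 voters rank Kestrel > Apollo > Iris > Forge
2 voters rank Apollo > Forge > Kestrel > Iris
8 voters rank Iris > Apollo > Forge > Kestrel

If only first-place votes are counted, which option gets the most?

Iris

First-place vote totals:
  Iris: 25
  Forge: 0
  Apollo: 2
  Kestrel: 3
Iris has the most first-place votes.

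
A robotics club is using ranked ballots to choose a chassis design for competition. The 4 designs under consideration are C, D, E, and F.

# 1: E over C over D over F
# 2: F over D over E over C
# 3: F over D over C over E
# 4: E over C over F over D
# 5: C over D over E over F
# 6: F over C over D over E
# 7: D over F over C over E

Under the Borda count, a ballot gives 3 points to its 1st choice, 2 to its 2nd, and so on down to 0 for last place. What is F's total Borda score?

12

Borda scores:
  C: 2 + 0 + 1 + 2 + 3 + 2 + 1 = 11
  D: 1 + 2 + 2 + 0 + 2 + 1 + 3 = 11
  E: 3 + 1 + 0 + 3 + 1 + 0 + 0 = 8
  F: 0 + 3 + 3 + 1 + 0 + 3 + 2 = 12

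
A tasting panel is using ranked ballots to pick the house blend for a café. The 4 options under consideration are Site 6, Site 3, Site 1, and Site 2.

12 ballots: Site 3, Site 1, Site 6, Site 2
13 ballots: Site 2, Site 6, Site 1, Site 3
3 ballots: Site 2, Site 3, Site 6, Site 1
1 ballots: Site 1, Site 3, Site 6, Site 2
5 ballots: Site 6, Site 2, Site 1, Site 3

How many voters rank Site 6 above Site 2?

18

Ballots ranking Site 6 above Site 2: 12+1+5 = 18.
Ballots ranking Site 2 above Site 6: 13+3 = 16.
So 18 of 34 voters prefer Site 6 to Site 2.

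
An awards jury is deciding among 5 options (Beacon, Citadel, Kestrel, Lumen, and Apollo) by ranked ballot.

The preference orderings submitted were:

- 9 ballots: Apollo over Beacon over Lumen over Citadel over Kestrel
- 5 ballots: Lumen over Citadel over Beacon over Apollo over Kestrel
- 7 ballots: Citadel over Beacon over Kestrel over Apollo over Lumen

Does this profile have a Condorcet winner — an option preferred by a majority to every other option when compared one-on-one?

Head-to-head results (21 voters total):
Beacon vs Citadel: Citadel wins 12–9.
Beacon vs Kestrel: Beacon wins 21–0.
Beacon vs Lumen: Beacon wins 16–5.
Beacon vs Apollo: Beacon wins 12–9.
Citadel vs Kestrel: Citadel wins 21–0.
Citadel vs Lumen: Lumen wins 14–7.
Citadel vs Apollo: Citadel wins 12–9.
Kestrel vs Lumen: Lumen wins 14–7.
Kestrel vs Apollo: Apollo wins 14–7.
Lumen vs Apollo: Apollo wins 16–5.
No candidate beats all others: Beacon beats Lumen beats Citadel beats Beacon, a majority cycle.

No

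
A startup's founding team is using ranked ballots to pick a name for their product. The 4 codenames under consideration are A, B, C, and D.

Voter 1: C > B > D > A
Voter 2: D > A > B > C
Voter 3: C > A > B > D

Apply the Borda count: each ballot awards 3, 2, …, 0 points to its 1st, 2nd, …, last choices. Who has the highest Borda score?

C

Borda scores:
  A: 0 + 2 + 2 = 4
  B: 2 + 1 + 1 = 4
  C: 3 + 0 + 3 = 6
  D: 1 + 3 + 0 = 4
C has the highest total.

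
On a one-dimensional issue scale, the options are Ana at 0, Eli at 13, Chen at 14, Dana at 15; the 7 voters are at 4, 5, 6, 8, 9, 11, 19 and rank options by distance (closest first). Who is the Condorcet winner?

Eli

With single-peaked preferences on a line, the Condorcet winner is the candidate closest to the median voter.
The median voter (position 8) is closest to Eli at 13.
Check: Eli vs Ana — voters closer to Eli: 4 of 7.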